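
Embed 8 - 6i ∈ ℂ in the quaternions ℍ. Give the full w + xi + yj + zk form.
8 - 6i + 0j + 0k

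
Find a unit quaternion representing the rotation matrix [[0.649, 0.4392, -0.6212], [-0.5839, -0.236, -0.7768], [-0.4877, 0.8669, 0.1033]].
0.6157 + 0.6674i - 0.0542j - 0.4154k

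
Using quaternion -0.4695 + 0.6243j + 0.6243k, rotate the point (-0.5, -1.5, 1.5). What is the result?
(-1.479, 1.132, -1.132)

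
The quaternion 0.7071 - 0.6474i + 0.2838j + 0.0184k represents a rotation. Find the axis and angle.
axis = (-0.9156, 0.4014, 0.026), θ = π/2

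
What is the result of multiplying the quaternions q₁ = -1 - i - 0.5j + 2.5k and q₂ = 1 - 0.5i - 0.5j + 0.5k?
-3 + 0.5i - 0.75j + 2.25k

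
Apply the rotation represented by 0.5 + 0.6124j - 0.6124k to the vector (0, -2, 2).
(0, -2, 2)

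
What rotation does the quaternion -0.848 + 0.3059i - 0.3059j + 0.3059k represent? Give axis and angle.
axis = (√3/3, -√3/3, √3/3), θ = 296°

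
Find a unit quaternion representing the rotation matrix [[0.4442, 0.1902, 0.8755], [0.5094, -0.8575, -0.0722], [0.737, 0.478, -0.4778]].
0.165 + 0.8336i + 0.2098j + 0.4836k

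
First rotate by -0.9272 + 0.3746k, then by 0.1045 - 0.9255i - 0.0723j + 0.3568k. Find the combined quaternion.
-0.2305 + 0.831i + 0.4137j - 0.2917k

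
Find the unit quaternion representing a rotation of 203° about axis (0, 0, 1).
-0.1994 + 0.9799k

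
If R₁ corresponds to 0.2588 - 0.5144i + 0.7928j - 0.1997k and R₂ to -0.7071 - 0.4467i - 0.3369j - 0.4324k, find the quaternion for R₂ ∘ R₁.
-0.232 + 0.6582i - 0.5146j - 0.4981k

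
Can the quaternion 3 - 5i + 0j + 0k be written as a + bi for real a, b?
Yes. The quaternion 3 - 5i has j- and k-coefficients y = z = 0, so it lies in the complex subalgebra spanned by 1 and i.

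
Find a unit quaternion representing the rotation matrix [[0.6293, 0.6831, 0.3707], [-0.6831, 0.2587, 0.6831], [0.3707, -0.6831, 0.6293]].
0.7933 - 0.4305i - 0.4305k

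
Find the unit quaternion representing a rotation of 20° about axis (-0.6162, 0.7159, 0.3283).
0.9848 - 0.107i + 0.1243j + 0.057k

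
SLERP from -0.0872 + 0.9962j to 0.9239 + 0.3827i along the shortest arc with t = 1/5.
-0.3535 - 0.1127i + 0.9286j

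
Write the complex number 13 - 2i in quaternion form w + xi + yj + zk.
13 - 2i + 0j + 0k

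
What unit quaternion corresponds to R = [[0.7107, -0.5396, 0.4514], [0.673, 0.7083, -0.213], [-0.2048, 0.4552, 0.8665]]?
0.9063 + 0.1843i + 0.181j + 0.3345k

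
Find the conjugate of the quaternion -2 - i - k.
-2 + i + k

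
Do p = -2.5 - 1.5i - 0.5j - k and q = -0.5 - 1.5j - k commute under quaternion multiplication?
No: pq = -0.5 - 0.25i + 2.5j + 5.25k ≠ -0.5 + 1.75i + 5.5j + 0.75k = qp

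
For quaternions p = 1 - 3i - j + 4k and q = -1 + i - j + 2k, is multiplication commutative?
No: pq = -7 + 6i + 10j + 2k ≠ -7 + 2i - 10j - 6k = qp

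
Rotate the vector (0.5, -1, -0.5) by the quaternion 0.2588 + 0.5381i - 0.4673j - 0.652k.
(0.494, -0.156, -1.11)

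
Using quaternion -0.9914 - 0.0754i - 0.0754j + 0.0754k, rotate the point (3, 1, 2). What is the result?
(3.369, 0.241, 1.61)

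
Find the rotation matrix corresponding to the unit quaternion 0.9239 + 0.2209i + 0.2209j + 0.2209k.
[[0.8048, -0.3106, 0.5058], [0.5058, 0.8048, -0.3106], [-0.3106, 0.5058, 0.8048]]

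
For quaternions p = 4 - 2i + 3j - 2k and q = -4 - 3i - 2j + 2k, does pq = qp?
No: pq = -12 - 2i - 10j + 29k ≠ -12 - 6i - 30j + 3k = qp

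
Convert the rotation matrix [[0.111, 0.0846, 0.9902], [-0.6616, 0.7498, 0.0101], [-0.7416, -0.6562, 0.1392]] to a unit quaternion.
0.7071 - 0.2356i + 0.6123j - 0.2638k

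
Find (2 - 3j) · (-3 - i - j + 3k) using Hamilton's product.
-9 - 11i + 7j + 3k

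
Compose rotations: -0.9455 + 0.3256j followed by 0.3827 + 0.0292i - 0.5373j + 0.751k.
-0.1869 - 0.2721i + 0.6326j - 0.7006k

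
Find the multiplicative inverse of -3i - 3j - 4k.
0.0882i + 0.0882j + 0.1176k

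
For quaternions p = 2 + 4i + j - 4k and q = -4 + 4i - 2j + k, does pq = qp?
No: pq = -18 - 15i - 28j + 6k ≠ -18 - i + 12j + 30k = qp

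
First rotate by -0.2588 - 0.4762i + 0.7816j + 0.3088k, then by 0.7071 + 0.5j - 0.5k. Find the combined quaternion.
-0.4194 + 0.2085i + 0.6614j + 0.5859k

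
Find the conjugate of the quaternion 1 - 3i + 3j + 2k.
1 + 3i - 3j - 2k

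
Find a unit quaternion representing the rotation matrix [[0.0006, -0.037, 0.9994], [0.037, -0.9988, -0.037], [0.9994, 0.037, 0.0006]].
0.0262 + 0.7069i + 0.7069k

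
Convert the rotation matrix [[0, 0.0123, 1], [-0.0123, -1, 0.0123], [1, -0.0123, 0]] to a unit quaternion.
-0.0087 + 0.7071i + 0.7071k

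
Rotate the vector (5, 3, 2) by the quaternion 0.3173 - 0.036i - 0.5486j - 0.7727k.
(-2.976, -1.103, 5.285)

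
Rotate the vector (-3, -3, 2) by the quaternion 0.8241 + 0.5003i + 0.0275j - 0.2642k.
(-4.404, -1.534, -0.505)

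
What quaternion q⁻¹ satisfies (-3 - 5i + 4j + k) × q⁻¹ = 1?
-0.0588 + 0.098i - 0.0784j - 0.0196k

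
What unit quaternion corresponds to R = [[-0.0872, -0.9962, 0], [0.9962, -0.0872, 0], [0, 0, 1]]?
0.6756 + 0.7373k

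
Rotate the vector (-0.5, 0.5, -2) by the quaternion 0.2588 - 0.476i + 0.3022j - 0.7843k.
(-1.541, 0.46, -1.384)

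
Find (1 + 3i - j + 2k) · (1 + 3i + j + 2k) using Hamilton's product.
-11 + 2i + 10k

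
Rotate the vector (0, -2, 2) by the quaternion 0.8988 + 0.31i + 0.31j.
(0.73, -2.73, 0.117)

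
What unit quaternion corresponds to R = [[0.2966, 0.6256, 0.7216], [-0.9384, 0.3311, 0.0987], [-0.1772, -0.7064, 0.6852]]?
0.7604 - 0.2647i + 0.2955j - 0.5142k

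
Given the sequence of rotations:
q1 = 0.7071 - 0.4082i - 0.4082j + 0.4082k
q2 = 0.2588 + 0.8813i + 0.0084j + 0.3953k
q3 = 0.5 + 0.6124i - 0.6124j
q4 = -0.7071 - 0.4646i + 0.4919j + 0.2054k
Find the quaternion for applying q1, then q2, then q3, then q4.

q2 · q1 = 0.3848 + 0.6823i - 0.6208j + 0.0288k
q3 · q2 · q1 = -0.6056 + 0.5592i - 0.5637j + 0.0521k
q4 · q3 · q2 · q1 = 0.9546 + 0.0274i + 0.2398j - 0.1744k
0.9546 + 0.0274i + 0.2398j - 0.1744k


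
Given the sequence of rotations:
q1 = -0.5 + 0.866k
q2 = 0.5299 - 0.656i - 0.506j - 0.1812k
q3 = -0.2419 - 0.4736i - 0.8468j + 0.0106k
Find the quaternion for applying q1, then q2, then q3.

q2 · q1 = -0.108 - 0.1102i + 0.8211j + 0.5495k
q3 · q2 · q1 = 0.6634 - 0.3962i + 0.1519j - 0.6163k
0.6634 - 0.3962i + 0.1519j - 0.6163k


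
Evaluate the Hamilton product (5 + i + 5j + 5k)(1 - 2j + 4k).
-5 + 31i - 9j + 23k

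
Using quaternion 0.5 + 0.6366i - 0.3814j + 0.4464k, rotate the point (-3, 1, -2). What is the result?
(-2.237, 1.863, -2.35)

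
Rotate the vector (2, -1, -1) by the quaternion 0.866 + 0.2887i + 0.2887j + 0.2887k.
(1, 1, -2)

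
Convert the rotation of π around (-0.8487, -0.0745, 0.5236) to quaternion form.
-0.8487i - 0.0745j + 0.5236k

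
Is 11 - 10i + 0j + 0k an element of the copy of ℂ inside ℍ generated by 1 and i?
Yes. The quaternion 11 - 10i has j- and k-coefficients y = z = 0, so it lies in the complex subalgebra spanned by 1 and i.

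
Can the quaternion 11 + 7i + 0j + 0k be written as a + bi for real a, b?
Yes. The quaternion 11 + 7i has j- and k-coefficients y = z = 0, so it lies in the complex subalgebra spanned by 1 and i.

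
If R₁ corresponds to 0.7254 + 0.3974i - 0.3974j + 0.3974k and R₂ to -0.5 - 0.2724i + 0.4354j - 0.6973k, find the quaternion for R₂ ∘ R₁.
0.1957 - 0.5004i + 0.3457j - 0.7693k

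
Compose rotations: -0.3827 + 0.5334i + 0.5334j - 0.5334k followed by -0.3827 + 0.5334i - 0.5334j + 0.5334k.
0.431 - 0.4083i + 0.569j + 0.569k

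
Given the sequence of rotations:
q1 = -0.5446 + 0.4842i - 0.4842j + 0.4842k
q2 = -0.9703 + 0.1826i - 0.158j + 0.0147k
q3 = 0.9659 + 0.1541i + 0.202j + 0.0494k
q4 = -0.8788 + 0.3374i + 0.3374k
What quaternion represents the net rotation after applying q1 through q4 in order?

q2 · q1 = 0.3564 - 0.6386i + 0.4746j - 0.4897k
q3 · q2 · q1 = 0.371 - 0.6843i + 0.5743j - 0.2533k
q4 · q3 · q2 · q1 = -0.0097 + 0.5328i - 0.6501j + 0.5415k
-0.0097 + 0.5328i - 0.6501j + 0.5415k


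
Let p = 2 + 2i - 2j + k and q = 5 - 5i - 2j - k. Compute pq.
17 + 4i - 17j - 11k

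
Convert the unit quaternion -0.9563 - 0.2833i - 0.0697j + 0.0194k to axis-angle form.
axis = (-0.9689, -0.2384, 0.0663), θ = 326°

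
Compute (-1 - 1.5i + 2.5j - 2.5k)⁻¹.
-0.0635 + 0.0952i - 0.1587j + 0.1587k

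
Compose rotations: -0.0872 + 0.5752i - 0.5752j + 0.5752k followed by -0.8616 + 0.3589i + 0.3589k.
-0.3377 - 0.3204i + 0.4956j - 0.7333k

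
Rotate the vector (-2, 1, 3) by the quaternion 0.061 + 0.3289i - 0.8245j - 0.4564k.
(-0.137, 3.701, -0.536)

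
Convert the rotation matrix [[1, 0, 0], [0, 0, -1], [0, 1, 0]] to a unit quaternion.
0.7071 + 0.7071i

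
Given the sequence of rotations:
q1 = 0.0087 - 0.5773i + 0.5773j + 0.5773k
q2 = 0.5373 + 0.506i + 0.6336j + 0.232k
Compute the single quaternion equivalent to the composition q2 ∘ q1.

q2 · q1 = -0.2029 - 0.0739i - 0.1104j + 0.9701k
-0.2029 - 0.0739i - 0.1104j + 0.9701k


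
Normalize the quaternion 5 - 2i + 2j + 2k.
0.822 - 0.3288i + 0.3288j + 0.3288k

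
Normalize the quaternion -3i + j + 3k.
-0.6882i + 0.2294j + 0.6882k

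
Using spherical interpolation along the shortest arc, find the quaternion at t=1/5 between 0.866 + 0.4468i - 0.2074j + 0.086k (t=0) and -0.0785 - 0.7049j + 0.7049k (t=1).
0.7741 + 0.4109i - 0.3918j + 0.2801k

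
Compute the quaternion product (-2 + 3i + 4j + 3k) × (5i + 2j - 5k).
-8 - 36i + 26j - 4k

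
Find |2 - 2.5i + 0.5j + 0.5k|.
3.279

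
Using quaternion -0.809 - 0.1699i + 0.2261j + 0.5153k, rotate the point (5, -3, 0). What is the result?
(-0.437, -5.787, -0.57)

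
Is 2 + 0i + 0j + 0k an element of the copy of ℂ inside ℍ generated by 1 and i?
Yes. The quaternion 2 has j- and k-coefficients y = z = 0, so it lies in the complex subalgebra spanned by 1 and i.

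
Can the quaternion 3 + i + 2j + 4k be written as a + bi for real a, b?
No. The quaternion 3 + i + 2j + 4k has j-coefficient y = 2 and k-coefficient z = 4, not both zero, so it does not lie in the complex subalgebra spanned by 1 and i.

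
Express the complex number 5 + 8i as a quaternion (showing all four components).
5 + 8i + 0j + 0k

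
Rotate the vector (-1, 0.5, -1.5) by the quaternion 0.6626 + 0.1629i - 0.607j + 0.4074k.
(0.708, 1.031, -1.392)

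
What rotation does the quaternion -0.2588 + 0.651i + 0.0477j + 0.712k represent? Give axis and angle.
axis = (0.674, 0.0494, 0.7371), θ = 7π/6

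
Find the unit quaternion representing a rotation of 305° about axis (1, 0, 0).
-0.887 + 0.4617i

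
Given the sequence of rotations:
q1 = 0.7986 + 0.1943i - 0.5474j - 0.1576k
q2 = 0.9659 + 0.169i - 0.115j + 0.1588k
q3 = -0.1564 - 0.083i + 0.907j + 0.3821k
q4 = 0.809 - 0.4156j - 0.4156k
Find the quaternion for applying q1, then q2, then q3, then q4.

q2 · q1 = 0.7006 + 0.4277i - 0.5631j - 0.0956k
q3 · q2 · q1 = 0.4732 + 0.0034i + 0.879j - 0.0585k
q4 · q3 · q2 · q1 = 0.7238 + 0.3924i + 0.513j - 0.2426k
0.7238 + 0.3924i + 0.513j - 0.2426k


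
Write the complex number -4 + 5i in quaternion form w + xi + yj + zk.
-4 + 5i + 0j + 0k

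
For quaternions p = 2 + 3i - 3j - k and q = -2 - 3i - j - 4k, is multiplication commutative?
No: pq = -2 - i + 19j - 18k ≠ -2 - 23i - 11j + 6k = qp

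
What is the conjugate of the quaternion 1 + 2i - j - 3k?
1 - 2i + j + 3k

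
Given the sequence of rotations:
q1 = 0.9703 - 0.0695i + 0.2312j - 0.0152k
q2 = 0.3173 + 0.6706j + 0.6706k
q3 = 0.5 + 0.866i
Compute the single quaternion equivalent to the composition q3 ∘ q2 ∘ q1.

q2 · q1 = 0.163 - 0.1873i + 0.6774j + 0.6925k
q3 · q2 · q1 = 0.2437 + 0.0475i - 0.261j + 0.9329k
0.2437 + 0.0475i - 0.261j + 0.9329k


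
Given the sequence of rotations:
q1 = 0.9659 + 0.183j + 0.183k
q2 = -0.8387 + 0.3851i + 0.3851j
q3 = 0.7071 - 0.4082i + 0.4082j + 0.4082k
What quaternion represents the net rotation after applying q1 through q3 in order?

q2 · q1 = -0.8806 + 0.4424i + 0.148j - 0.083k
q3 · q2 · q1 = -0.4686 + 0.578i - 0.1081j - 0.6592k
-0.4686 + 0.578i - 0.1081j - 0.6592k


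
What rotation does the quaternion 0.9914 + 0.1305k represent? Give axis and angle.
axis = (0, 0, 1), θ = 15°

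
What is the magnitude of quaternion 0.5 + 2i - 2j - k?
3.041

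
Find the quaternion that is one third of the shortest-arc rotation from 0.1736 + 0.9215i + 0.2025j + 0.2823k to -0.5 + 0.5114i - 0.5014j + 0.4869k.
-0.0723 + 0.9067i - 0.051j + 0.4124k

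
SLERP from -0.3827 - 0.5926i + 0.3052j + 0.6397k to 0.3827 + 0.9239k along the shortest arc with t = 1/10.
-0.312 - 0.5564i + 0.2865j + 0.7149k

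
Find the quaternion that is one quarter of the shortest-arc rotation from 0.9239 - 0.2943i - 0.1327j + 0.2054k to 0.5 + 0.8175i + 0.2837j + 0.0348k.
0.981 + 0.0238i - 0.0185j + 0.1918k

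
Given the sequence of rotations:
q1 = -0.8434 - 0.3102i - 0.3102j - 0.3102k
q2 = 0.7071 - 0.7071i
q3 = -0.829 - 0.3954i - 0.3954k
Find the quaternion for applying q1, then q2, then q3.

q2 · q1 = -0.8157 + 0.377i - 0.4387j
q3 · q2 · q1 = 0.8253 - 0.1635i + 0.2146j + 0.496k
0.8253 - 0.1635i + 0.2146j + 0.496k


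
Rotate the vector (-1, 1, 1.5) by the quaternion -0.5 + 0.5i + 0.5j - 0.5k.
(-1.5, -1, -1)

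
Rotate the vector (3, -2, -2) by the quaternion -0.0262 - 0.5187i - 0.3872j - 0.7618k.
(-3.726, 1.597, 0.752)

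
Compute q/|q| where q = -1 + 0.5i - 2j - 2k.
-0.3288 + 0.1644i - 0.6576j - 0.6576k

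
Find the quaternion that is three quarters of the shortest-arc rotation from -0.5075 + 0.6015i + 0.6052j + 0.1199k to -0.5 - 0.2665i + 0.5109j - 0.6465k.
-0.5874 - 0.0319i + 0.6282j - 0.5092k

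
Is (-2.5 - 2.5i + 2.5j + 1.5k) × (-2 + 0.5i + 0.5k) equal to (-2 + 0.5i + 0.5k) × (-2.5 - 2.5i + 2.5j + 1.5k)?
No: pq = 5.5 + 5i - 3j - 5.5k ≠ 5.5 + 2.5i - 7j - 3k = qp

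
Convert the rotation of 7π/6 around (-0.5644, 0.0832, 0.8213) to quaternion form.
-0.2588 - 0.5452i + 0.0804j + 0.7933k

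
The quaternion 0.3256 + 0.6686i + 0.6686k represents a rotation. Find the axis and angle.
axis = (√2/2, 0, √2/2), θ = 142°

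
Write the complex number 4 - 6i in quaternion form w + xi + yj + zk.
4 - 6i + 0j + 0k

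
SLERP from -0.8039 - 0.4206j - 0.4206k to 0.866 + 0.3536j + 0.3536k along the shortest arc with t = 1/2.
-0.8363 - 0.3877j - 0.3877k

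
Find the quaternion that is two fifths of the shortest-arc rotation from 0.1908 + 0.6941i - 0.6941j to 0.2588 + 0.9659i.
0.2347 + 0.8646i - 0.4442j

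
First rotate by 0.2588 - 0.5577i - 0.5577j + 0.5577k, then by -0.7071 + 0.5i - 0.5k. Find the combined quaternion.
0.3747 + 0.2449i + 0.3943j - 0.8026k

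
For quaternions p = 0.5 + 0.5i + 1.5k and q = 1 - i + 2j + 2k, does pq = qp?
No: pq = -2 - 3i - 1.5j + 3.5k ≠ -2 + 3i + 3.5j + 1.5k = qp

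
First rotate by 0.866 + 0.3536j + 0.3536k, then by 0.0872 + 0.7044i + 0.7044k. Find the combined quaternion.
-0.1736 + 0.3609i - 0.2182j + 0.8899k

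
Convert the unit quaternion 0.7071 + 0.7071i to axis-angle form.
axis = (1, 0, 0), θ = π/2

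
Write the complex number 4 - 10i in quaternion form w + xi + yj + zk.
4 - 10i + 0j + 0k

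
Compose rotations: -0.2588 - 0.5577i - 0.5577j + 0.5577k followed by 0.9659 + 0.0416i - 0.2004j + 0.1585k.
-0.4269 - 0.5728i - 0.5984j + 0.3627k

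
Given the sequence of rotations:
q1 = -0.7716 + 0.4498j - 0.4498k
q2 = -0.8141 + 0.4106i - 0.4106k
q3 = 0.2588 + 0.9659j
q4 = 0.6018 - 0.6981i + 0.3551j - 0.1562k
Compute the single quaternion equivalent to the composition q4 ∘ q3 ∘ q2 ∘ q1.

q2 · q1 = 0.4435 - 0.1321i - 0.1815j + 0.8677k
q3 · q2 · q1 = 0.2901 + 0.8039i + 0.3814j + 0.3522k
q4 · q3 · q2 · q1 = 0.6554 + 0.4659i + 0.4528j - 0.3851k
0.6554 + 0.4659i + 0.4528j - 0.3851k


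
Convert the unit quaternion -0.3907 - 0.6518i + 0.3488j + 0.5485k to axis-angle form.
axis = (-0.7081, 0.3789, 0.5959), θ = 226°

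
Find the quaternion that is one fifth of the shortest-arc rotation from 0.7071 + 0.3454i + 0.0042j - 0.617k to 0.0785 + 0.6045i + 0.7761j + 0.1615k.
0.6682 + 0.4853i + 0.2217j - 0.5185k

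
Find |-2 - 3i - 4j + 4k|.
√45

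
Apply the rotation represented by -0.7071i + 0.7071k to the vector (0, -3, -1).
(1, 3, 0)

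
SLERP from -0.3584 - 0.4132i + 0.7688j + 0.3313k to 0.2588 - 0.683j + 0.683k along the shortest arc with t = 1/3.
-0.3804 - 0.3155i + 0.8688j - 0.0289k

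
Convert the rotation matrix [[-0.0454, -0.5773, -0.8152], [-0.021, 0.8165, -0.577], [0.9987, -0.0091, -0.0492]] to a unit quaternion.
0.6561 + 0.2164i - 0.6912j + 0.212k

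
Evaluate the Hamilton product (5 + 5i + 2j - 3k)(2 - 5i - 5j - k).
42 - 32i - j - 26k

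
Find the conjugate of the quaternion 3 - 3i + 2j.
3 + 3i - 2j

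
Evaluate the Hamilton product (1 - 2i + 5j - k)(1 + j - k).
-5 - 6i + 4j - 4k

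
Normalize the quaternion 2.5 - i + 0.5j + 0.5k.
0.898 - 0.3592i + 0.1796j + 0.1796k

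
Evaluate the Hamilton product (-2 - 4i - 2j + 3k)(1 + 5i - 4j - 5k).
25 + 8i + j + 39k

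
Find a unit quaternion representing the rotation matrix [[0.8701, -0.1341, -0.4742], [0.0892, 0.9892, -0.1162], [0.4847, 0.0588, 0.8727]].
0.9659 + 0.0453i - 0.2482j + 0.0578k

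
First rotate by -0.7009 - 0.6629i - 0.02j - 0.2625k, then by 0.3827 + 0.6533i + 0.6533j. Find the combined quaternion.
0.1779 - 0.8831i - 0.2941j + 0.3195k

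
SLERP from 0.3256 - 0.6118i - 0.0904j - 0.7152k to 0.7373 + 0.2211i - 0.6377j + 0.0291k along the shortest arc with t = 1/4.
0.5492 - 0.4645i - 0.3054j - 0.624k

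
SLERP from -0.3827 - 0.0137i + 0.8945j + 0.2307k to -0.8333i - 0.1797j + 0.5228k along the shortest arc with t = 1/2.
-0.2668 + 0.5714i + 0.7489j - 0.2036k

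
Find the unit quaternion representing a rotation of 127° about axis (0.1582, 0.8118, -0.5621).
0.4462 + 0.1416i + 0.7265j - 0.503k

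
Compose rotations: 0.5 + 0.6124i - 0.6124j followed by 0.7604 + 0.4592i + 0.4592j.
0.3802 + 0.6953i - 0.2361j - 0.5624k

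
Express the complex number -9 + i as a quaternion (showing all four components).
-9 + i + 0j + 0k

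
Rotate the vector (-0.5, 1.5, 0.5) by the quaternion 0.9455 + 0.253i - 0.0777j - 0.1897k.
(-0.1, 1.175, 1.166)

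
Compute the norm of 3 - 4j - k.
√26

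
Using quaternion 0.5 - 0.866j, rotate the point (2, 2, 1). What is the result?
(-1.866, 2, 1.232)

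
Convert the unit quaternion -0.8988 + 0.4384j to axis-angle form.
axis = (0, 1, 0), θ = 308°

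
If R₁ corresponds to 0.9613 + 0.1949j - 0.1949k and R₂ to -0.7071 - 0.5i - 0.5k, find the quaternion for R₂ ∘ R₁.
-0.7772 - 0.3832i - 0.2353j - 0.4403k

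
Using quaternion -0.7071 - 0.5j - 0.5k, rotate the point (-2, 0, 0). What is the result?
(0, -1.414, 1.414)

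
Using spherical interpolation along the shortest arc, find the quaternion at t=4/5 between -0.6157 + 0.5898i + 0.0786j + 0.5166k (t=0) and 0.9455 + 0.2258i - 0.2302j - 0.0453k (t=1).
-0.961 - 0.0519i + 0.2168j + 0.1635k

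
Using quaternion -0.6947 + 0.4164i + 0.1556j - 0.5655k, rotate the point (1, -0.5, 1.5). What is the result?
(-0.391, 1.512, 1.03)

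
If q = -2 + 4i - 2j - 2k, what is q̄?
-2 - 4i + 2j + 2k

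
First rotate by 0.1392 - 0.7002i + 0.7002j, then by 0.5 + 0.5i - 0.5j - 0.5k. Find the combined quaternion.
0.7698 + 0.0696i + 0.6306j - 0.0696k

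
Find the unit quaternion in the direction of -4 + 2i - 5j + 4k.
-0.5121 + 0.2561i - 0.6402j + 0.5121k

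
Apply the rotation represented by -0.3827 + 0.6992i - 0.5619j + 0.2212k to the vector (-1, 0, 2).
(1.208, 1.528, -1.098)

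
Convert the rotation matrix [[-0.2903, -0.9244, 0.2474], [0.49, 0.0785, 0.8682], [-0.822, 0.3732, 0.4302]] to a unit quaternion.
0.5519 - 0.2242i + 0.4844j + 0.6407k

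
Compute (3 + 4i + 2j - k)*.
3 - 4i - 2j + k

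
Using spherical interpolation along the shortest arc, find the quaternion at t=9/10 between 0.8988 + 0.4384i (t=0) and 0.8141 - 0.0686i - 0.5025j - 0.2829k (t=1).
0.848 - 0.0143i - 0.4617j - 0.2599k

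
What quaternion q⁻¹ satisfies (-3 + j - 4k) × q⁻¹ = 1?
-0.1154 - 0.0385j + 0.1538k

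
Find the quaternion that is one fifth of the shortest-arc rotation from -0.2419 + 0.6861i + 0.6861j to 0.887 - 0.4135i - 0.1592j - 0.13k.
-0.4079 + 0.6738i + 0.6154j + 0.0299k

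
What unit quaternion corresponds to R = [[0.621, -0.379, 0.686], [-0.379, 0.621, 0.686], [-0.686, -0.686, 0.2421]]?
0.7881 - 0.4353i + 0.4353j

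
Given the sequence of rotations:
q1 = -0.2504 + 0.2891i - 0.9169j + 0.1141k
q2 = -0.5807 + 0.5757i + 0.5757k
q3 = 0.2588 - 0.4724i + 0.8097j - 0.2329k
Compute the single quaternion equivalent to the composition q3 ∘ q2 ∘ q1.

q2 · q1 = -0.0867 + 0.2158i + 0.6332j - 0.7383k
q3 · q2 · q1 = -0.6051 - 0.3535i - 0.3054j - 0.6447k
-0.6051 - 0.3535i - 0.3054j - 0.6447k


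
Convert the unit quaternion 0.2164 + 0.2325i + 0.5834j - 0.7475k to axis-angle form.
axis = (0.2381, 0.5976, -0.7656), θ = 155°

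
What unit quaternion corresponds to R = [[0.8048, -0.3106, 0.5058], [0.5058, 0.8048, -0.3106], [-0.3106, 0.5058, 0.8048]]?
0.9239 + 0.2209i + 0.2209j + 0.2209k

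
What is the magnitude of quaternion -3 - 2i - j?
√14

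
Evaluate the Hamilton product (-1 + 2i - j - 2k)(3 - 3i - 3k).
-3 + 12i + 9j - 6k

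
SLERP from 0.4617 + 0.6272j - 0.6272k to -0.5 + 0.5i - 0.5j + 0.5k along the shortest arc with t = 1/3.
0.4904 - 0.1741i + 0.6038j - 0.6038k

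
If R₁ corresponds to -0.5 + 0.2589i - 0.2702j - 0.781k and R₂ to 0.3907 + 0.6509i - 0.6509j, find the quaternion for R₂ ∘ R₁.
-0.5397 + 0.2841i + 0.7282j - 0.3125k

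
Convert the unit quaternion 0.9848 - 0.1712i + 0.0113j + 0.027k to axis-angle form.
axis = (-0.9857, 0.0651, 0.1555), θ = 20°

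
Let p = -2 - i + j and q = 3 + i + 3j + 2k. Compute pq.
-8 - 3i - j - 8k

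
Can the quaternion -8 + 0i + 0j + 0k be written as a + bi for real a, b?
Yes. The quaternion -8 has j- and k-coefficients y = z = 0, so it lies in the complex subalgebra spanned by 1 and i.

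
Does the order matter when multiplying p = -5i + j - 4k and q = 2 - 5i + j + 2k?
Yes: pq = -18 - 4i + 32j - 8k ≠ -18 - 16i - 28j - 8k = qp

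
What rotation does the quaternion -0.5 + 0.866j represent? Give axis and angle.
axis = (0, 1, 0), θ = 4π/3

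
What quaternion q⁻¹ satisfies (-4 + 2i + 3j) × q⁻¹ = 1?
-0.1379 - 0.069i - 0.1034j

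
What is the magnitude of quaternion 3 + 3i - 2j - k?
√23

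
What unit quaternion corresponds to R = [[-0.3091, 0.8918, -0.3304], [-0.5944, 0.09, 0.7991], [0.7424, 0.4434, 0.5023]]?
0.5664 - 0.157i - 0.4735j - 0.656k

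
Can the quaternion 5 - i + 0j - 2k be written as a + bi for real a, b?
No. The quaternion 5 - i - 2k has j-coefficient y = 0 and k-coefficient z = -2, not both zero, so it does not lie in the complex subalgebra spanned by 1 and i.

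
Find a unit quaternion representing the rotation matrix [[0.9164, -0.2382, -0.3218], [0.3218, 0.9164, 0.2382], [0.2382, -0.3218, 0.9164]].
0.9681 - 0.1446i - 0.1446j + 0.1446k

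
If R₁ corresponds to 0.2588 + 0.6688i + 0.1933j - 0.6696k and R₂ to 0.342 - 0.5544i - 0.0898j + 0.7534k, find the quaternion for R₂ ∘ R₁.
0.9811 - 0.0003i + 0.1755j - 0.0811k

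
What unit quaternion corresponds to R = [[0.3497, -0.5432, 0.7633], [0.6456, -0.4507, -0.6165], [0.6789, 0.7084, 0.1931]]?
0.5225 + 0.6339i + 0.0404j + 0.5688k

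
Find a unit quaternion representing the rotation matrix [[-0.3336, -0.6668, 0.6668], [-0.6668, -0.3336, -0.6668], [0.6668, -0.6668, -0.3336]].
0.5774i - 0.5774j + 0.5774k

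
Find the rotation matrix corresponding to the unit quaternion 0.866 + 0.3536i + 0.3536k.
[[0.7499, -0.6124, 0.2501], [0.6124, 0.4999, -0.6124], [0.2501, 0.6124, 0.7499]]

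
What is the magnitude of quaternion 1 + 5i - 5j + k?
√52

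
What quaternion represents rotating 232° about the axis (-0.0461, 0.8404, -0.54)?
-0.4384 - 0.0414i + 0.7553j - 0.4853k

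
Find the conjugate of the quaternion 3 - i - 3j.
3 + i + 3j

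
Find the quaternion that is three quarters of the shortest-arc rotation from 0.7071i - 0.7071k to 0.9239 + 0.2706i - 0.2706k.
0.773 + 0.4486i - 0.4486k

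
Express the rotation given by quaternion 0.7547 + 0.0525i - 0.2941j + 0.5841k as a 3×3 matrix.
[[0.1447, -0.9125, -0.3826], [0.8508, 0.3121, -0.4228], [0.5052, -0.2643, 0.8215]]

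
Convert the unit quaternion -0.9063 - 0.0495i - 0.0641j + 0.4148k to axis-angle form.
axis = (-0.1171, -0.1517, 0.9815), θ = 310°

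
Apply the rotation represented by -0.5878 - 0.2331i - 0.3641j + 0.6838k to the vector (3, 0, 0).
(-0.601, -1.902, -2.24)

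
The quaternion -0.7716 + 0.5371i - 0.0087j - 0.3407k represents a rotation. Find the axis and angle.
axis = (0.8444, -0.0137, -0.5356), θ = 281°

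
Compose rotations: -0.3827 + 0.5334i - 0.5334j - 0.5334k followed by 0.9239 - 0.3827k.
-0.5577 + 0.2887i - 0.6969j - 0.3463k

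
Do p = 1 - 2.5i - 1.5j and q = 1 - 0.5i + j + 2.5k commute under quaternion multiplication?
No: pq = 1.25 - 6.75i + 5.75j - 0.75k ≠ 1.25 + 0.75i - 6.75j + 5.75k = qp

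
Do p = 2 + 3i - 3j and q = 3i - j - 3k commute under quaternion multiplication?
No: pq = -12 + 15i + 7j ≠ -12 - 3i - 11j - 12k = qp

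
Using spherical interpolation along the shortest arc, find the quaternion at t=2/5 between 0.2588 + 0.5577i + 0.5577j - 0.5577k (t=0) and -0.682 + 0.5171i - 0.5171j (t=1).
0.5616 + 0.1425i + 0.6983j - 0.4204k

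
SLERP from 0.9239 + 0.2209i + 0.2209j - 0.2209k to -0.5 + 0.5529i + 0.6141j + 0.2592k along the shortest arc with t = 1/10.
0.9509 + 0.1366i + 0.1284j - 0.2462k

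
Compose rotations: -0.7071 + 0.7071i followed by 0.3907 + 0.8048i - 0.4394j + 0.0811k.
-0.8453 - 0.2928i + 0.368j + 0.2534k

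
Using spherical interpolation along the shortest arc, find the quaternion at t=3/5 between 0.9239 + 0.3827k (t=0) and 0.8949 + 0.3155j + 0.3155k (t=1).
0.9182 + 0.1915j + 0.3468k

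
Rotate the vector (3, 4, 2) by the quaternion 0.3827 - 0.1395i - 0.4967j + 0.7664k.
(-4.985, 0.012, -2.038)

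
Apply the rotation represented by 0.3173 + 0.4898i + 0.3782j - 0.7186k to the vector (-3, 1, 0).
(1.783, -0.256, 2.599)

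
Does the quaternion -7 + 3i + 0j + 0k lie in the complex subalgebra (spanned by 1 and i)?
Yes. The quaternion -7 + 3i has j- and k-coefficients y = z = 0, so it lies in the complex subalgebra spanned by 1 and i.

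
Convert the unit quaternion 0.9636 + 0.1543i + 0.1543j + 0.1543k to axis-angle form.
axis = (√3/3, √3/3, √3/3), θ = 31°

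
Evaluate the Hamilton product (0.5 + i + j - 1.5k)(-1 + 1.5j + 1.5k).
0.25 + 2.75i - 1.75j + 3.75k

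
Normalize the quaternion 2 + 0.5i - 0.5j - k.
0.8528 + 0.2132i - 0.2132j - 0.4264k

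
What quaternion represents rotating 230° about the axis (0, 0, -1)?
-0.4226 - 0.9063k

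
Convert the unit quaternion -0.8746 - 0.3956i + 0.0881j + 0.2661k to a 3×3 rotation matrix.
[[0.8429, 0.3958, -0.3646], [-0.5352, 0.5454, -0.6451], [-0.0564, 0.7389, 0.6715]]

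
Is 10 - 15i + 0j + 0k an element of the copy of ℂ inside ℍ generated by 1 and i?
Yes. The quaternion 10 - 15i has j- and k-coefficients y = z = 0, so it lies in the complex subalgebra spanned by 1 and i.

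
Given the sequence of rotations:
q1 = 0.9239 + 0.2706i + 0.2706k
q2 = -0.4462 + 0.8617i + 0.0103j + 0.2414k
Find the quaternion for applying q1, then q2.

q2 · q1 = -0.7107 + 0.6782i - 0.1583j + 0.0995k
-0.7107 + 0.6782i - 0.1583j + 0.0995k


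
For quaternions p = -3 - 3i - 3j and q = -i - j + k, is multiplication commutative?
No: pq = -6 + 6j - 3k ≠ -6 + 6i - 3k = qp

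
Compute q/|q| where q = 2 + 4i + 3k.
0.3714 + 0.7428i + 0.5571k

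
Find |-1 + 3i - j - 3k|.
√20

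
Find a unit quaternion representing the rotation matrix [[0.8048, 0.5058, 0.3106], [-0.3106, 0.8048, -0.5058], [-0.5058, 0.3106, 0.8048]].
0.9239 + 0.2209i + 0.2209j - 0.2209k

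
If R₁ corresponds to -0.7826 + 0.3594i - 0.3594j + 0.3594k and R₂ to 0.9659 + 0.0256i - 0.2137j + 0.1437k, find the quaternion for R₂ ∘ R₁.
-0.8936 + 0.302i - 0.1375j + 0.3023k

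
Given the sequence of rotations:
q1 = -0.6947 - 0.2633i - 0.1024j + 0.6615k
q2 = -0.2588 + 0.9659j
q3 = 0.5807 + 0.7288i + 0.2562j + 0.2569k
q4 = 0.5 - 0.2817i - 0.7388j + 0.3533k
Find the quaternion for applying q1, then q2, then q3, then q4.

q2 · q1 = 0.2787 + 0.7071i - 0.6445j + 0.0831k
q3 · q2 · q1 = -0.2097 + 0.8006i - 0.1818j - 0.531k
q4 · q3 · q2 · q1 = 0.174 + 0.9159i + 0.1973j + 0.3031k
0.174 + 0.9159i + 0.1973j + 0.3031k


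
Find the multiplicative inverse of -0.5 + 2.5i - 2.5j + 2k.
-0.0299 - 0.1493i + 0.1493j - 0.1194k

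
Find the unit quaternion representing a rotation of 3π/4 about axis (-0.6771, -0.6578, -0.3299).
0.3827 - 0.6256i - 0.6077j - 0.3048k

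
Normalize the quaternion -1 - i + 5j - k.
-0.189 - 0.189i + 0.9449j - 0.189k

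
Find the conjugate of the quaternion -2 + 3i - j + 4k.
-2 - 3i + j - 4k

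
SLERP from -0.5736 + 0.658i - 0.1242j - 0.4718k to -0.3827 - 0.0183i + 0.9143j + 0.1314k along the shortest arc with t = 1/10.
-0.6227 + 0.6442i + 0.0181j - 0.4438k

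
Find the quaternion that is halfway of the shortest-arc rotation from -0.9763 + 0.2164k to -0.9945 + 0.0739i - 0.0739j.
-0.9926 + 0.0372i - 0.0372j + 0.109k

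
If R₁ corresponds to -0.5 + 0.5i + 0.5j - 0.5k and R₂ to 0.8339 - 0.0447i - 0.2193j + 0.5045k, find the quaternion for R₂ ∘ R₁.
-0.0327 + 0.2967i + 0.7565j - 0.5819k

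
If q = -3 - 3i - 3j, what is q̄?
-3 + 3i + 3j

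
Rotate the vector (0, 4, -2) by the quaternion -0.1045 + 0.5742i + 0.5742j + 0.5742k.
(2.039, -2.834, 2.795)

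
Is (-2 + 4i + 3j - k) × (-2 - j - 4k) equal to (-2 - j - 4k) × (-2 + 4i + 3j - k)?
No: pq = 3 - 21i + 12j + 6k ≠ 3 + 5i - 20j + 14k = qp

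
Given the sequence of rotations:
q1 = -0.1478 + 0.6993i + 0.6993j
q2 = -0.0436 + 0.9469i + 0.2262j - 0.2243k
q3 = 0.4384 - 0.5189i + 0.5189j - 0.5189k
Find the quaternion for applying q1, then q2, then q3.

q2 · q1 = -0.8139 - 0.0136i - 0.2208j + 0.5371k
q3 · q2 · q1 = 0.0294 + 0.5805i - 0.2334j + 0.7794k
0.0294 + 0.5805i - 0.2334j + 0.7794k


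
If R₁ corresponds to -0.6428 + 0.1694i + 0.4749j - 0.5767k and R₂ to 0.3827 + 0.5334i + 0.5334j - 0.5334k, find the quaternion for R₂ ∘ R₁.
-0.8973 - 0.3323i + 0.0561j + 0.2851k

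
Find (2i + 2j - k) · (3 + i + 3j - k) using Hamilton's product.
-9 + 7i + 7j + k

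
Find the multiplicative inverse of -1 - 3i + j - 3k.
-0.05 + 0.15i - 0.05j + 0.15k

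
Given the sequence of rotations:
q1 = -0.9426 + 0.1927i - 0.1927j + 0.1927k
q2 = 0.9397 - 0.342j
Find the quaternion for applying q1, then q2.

q2 · q1 = -0.9517 + 0.1152i + 0.1413j + 0.247k
-0.9517 + 0.1152i + 0.1413j + 0.247k


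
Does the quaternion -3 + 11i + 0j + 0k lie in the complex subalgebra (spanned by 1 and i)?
Yes. The quaternion -3 + 11i has j- and k-coefficients y = z = 0, so it lies in the complex subalgebra spanned by 1 and i.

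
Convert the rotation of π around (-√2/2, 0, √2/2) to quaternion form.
-0.7071i + 0.7071k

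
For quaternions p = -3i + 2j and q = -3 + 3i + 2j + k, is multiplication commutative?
No: pq = 5 + 11i - 3j - 12k ≠ 5 + 7i - 9j + 12k = qp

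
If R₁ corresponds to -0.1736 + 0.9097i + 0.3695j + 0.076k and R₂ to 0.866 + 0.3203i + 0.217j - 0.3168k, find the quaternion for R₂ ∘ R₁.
-0.4978 + 0.8657i - 0.0302j + 0.0418k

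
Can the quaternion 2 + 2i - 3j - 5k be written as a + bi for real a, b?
No. The quaternion 2 + 2i - 3j - 5k has j-coefficient y = -3 and k-coefficient z = -5, not both zero, so it does not lie in the complex subalgebra spanned by 1 and i.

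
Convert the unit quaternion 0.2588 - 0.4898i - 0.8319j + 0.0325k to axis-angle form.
axis = (-0.5071, -0.8612, 0.0336), θ = 5π/6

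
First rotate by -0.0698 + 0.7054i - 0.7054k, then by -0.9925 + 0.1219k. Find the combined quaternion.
0.1553 - 0.7001i + 0.086j + 0.6916k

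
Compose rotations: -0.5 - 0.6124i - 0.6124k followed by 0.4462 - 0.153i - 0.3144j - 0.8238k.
-0.8213 - 0.0042i + 0.568j - 0.0539k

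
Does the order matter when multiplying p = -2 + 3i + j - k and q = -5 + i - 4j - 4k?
Yes: pq = 7 - 25i + 14j ≠ 7 - 9i - 8j + 26k = qp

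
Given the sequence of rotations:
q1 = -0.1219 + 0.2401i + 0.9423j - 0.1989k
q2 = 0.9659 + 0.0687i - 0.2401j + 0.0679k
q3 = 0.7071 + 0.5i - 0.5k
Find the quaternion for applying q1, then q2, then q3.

q2 · q1 = 0.1055 + 0.2073i + 0.9694j - 0.078k
q3 · q2 · q1 = -0.0681 + 0.684i + 0.6208j + 0.3768k
-0.0681 + 0.684i + 0.6208j + 0.3768k


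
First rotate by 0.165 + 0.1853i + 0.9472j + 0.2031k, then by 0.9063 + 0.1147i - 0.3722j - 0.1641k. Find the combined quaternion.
0.5142 + 0.2667i + 0.7433j + 0.3346k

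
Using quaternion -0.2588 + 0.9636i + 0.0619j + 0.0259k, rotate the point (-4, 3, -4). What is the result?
(-3.637, -5.007, 1.644)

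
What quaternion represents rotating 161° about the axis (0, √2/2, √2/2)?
0.165 + 0.6974j + 0.6974k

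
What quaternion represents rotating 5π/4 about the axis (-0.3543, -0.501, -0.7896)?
-0.3827 - 0.3273i - 0.4629j - 0.7295k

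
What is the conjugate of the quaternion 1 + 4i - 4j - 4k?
1 - 4i + 4j + 4k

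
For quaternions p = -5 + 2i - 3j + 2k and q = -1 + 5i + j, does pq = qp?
No: pq = -2 - 29i + 8j + 15k ≠ -2 - 25i - 12j - 19k = qp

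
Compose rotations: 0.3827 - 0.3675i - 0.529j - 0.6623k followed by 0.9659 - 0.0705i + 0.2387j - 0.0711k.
0.4229 - 0.5777i - 0.4402j - 0.5419k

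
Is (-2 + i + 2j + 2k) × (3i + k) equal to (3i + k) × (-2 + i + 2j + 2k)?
No: pq = -5 - 4i + 5j - 8k ≠ -5 - 8i - 5j + 4k = qp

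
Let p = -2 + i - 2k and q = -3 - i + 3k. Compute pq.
13 - i - j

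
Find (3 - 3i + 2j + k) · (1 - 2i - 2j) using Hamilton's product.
1 - 7i - 6j + 11k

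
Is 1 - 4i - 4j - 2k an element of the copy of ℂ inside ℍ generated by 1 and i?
No. The quaternion 1 - 4i - 4j - 2k has j-coefficient y = -4 and k-coefficient z = -2, not both zero, so it does not lie in the complex subalgebra spanned by 1 and i.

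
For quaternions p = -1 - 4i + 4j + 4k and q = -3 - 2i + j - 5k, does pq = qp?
No: pq = 11 - 10i - 41j - 3k ≠ 11 + 38i + 15j - 11k = qp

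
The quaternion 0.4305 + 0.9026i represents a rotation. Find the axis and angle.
axis = (1, 0, 0), θ = 129°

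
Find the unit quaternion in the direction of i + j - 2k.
0.4082i + 0.4082j - 0.8165k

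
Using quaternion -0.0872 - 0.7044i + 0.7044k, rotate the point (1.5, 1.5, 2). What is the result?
(-1.789, -1.907, -1.289)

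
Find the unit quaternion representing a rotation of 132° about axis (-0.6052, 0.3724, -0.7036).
0.4067 - 0.5529i + 0.3402j - 0.6428k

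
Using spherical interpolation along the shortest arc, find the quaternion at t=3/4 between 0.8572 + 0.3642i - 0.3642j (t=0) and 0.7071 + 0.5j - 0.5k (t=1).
0.8509 + 0.1124i + 0.3023j - 0.4147k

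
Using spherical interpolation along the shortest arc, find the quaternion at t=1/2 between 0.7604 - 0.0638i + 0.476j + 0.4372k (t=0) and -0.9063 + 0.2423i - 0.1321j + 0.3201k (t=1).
0.9238 - 0.1697i + 0.337j + 0.0649k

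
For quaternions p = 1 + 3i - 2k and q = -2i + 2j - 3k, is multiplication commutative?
No: pq = 2i + 15j + 3k ≠ -6i - 11j - 9k = qp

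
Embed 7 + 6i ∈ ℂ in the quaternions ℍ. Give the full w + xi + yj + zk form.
7 + 6i + 0j + 0k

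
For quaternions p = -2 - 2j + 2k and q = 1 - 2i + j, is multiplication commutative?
No: pq = 2i - 8j - 2k ≠ 6i + 6k = qp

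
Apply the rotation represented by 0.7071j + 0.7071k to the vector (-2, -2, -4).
(2, -4, -2)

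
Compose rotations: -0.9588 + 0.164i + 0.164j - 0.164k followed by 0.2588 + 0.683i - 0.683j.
-0.2481 - 0.5004i + 0.8093j + 0.1816k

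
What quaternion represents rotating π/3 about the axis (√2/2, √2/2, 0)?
0.866 + 0.3536i + 0.3536j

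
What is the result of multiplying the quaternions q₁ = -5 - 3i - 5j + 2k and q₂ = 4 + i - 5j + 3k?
-48 - 22i + 16j + 13k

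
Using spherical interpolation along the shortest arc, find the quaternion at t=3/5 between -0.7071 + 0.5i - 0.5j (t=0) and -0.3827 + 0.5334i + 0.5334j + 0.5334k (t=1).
-0.6432 + 0.6464i + 0.1314j + 0.3889k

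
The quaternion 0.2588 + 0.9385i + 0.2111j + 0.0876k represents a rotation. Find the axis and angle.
axis = (0.9716, 0.2185, 0.0907), θ = 5π/6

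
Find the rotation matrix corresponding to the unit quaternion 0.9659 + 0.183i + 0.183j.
[[0.933, 0.067, 0.3535], [0.067, 0.933, -0.3535], [-0.3535, 0.3535, 0.866]]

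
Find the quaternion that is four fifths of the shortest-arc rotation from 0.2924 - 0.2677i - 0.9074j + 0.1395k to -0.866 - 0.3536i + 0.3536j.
0.8165 + 0.2396i - 0.5242j + 0.0338k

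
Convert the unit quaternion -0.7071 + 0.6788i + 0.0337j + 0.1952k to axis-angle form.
axis = (0.96, 0.0477, 0.2761), θ = 3π/2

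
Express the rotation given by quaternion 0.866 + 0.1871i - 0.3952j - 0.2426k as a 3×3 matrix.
[[0.5699, 0.2723, -0.7753], [-0.5681, 0.8123, -0.1323], [0.5937, 0.5158, 0.6176]]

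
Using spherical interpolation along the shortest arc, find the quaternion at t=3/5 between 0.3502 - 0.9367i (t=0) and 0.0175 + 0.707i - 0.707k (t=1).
0.1443 - 0.8762i + 0.4599k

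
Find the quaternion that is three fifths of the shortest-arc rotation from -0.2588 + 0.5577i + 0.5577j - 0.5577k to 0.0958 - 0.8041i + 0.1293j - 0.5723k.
-0.2205 + 0.9425i + 0.2128j + 0.1335k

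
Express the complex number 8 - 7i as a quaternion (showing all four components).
8 - 7i + 0j + 0k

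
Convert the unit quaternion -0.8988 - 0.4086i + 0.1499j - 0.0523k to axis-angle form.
axis = (-0.9321, 0.342, -0.1193), θ = 308°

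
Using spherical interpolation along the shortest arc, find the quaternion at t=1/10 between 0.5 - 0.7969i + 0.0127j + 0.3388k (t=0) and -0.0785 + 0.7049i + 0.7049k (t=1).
0.4832 - 0.8446i + 0.012j + 0.2301k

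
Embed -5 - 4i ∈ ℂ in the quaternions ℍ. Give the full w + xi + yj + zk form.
-5 - 4i + 0j + 0k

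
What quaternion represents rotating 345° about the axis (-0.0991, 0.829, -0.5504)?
-0.9914 - 0.0129i + 0.1082j - 0.0718k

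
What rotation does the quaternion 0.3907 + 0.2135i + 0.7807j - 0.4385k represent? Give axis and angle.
axis = (0.2319, 0.8481, -0.4764), θ = 134°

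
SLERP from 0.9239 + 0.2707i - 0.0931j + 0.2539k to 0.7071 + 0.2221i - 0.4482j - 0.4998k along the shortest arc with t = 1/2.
0.9038 + 0.2731i - 0.3j - 0.1363k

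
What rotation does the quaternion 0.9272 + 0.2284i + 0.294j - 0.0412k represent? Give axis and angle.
axis = (0.6098, 0.7849, -0.11), θ = 44°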